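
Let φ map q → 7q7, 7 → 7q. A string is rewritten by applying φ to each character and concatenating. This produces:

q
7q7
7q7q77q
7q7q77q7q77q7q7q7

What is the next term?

7q7q77q7q77q7q7q77q7q77q7q7q77q7q77q7q77q

Replace each of the 17 characters of 7q7q77q7q77q7q7q7 in place — 7q 7q7 7q 7q7 7q 7q 7q7 7q 7q7 7q 7q 7q7 7q 7q7 7q 7q7 7q — and concatenate.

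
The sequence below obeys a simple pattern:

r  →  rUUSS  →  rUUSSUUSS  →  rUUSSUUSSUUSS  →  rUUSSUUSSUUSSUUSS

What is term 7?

Each term is the previous one with UUSS appended.
From rUUSSUUSSUUSSUUSS, 2 further steps: rUUSSUUSSUUSSUUSS → rUUSSUUSSUUSSUUSSUUSS → (answer).

rUUSSUUSSUUSSUUSSUUSSUUSS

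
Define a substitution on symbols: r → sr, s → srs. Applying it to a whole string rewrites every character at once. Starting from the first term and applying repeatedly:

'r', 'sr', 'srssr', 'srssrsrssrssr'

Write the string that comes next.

srssrsrssrssrsrssrsrssrssrsrssrssr

φ(srssrsrssrssr) expands symbol-by-symbol to srs sr srs srs sr srs sr srs srs sr srs srs sr; joining the 13 pieces gives the next term.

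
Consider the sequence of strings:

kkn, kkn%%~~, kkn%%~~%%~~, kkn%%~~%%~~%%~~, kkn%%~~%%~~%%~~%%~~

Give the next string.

kkn%%~~%%~~%%~~%%~~%%~~

Each term is the previous one with %%~~ appended.
So the next term is kkn%%~~%%~~%%~~%%~~·%%~~.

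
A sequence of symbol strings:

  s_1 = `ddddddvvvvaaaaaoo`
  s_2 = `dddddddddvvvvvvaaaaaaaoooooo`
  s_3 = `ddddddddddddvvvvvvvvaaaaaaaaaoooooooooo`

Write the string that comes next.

Each string has the form d^{3n+3} v^{2n+2} a^{2n+3} o^{4n-2} (n = 1, 2, …).
For the next term, n = 4, so the run lengths are 15, 10, 11, 14.

dddddddddddddddvvvvvvvvvvaaaaaaaaaaaoooooooooooooo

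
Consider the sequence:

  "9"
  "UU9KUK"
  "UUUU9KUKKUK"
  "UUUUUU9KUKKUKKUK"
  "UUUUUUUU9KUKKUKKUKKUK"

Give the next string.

UUUUUUUUUU9KUKKUKKUKKUKKUK

Each term wraps the previous one in UU on the left and KUK on the right.
One more step from UUUUUUUU9KUKKUKKUKKUK gives the answer.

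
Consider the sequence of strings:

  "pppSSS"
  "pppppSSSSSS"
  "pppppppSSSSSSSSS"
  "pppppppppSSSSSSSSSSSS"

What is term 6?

Each string has the form p^{2n+1} S^{3n} (n = 1, 2, …).
At n = 6 the blocks have lengths 13, 18.

pppppppppppppSSSSSSSSSSSSSSSSSS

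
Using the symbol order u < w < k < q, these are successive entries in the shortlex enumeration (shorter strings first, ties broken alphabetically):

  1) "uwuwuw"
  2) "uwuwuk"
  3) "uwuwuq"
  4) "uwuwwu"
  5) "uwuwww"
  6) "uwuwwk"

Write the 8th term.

uwuwku

Advancing 2 positions from uwuwwk through uwuwwk → uwuwwq reaches term 8.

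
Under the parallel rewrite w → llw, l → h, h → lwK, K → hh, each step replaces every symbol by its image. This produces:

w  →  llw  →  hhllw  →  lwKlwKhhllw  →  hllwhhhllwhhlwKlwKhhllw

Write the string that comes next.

lwKhhllwlwKlwKlwKhhllwlwKlwKhllwhhhllwhhlwKlwKhhllw

Replace each of the 23 characters of hllwhhhllwhhlwKlwKhhllw in place — lwK h h llw lwK lwK lwK h h llw lwK lwK h llw hh h llw hh lwK lwK h h llw — and concatenate.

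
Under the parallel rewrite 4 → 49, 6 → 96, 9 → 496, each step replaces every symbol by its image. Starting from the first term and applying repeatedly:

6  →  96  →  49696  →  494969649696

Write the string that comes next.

Expanding 494969649696: 4→49, 9→496, 4→49, 9→496, 6→96, 9→496, 6→96, 4→49, 9→496, 6→96, 9→496, 6→96. Concatenated: 49 496 49 496 96 496 96 49 496 96 496 96.

49496494969649696494969649696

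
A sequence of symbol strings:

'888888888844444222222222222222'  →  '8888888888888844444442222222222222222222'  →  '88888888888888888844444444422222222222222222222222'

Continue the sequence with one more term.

888888888888888888888844444444444222222222222222222222222222

Each string has the form 8^{4n-2} 4^{2n-1} 2^{4n+3}, where the shown terms are n = 3, 4, 5.
Setting n = 6 gives 22, 11, 27 characters in each block.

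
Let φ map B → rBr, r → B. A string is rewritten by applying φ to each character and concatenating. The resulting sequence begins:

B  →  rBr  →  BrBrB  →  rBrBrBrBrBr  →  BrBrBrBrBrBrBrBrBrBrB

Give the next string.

Replace each of the 21 characters of BrBrBrBrBrBrBrBrBrBrB in place — rBr B rBr B rBr B rBr B rBr B rBr B rBr B rBr B rBr B rBr B rBr — and concatenate.

rBrBrBrBrBrBrBrBrBrBrBrBrBrBrBrBrBrBrBrBrBr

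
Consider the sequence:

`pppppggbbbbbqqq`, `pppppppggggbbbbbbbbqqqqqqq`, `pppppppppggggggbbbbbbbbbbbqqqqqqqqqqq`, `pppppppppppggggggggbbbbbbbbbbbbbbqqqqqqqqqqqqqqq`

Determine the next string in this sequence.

The n-th term is 2n+3 p's then 2n g's then 3n+2 b's then 4n-1 q's (n = 1, 2, …).
Setting n = 5 gives 13, 10, 17, 19 characters in each block.

pppppppppppppggggggggggbbbbbbbbbbbbbbbbbqqqqqqqqqqqqqqqqqqq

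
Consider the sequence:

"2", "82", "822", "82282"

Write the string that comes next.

82282822

Each term (from the third on) is the previous term followed by the one before it: term 3 = 82·2 = 822.
Continuing: 82282 · 822 gives term 5.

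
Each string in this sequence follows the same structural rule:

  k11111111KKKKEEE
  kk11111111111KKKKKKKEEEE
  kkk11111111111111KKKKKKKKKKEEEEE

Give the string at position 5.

kkkkk11111111111111111111KKKKKKKKKKKKKKKKEEEEEEE

Each string has the form k^{n-1} 1^{3n+2} K^{3n-2} E^{n+1}, where the shown terms are n = 2, 3, 4.
Setting n = 6 gives 5, 20, 16, 7 characters in each block.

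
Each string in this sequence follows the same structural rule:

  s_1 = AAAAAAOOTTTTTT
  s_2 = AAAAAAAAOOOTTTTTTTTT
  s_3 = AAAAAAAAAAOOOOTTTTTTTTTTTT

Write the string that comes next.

Reading off run lengths: A runs 6, 8, 10; O runs 2, 3, 4; T runs 6, 9, 12 — each is linear in n, where the shown terms are n = 2, 3, 4.
At n = 5 the blocks have lengths 12, 5, 15.

AAAAAAAAAAAAOOOOOTTTTTTTTTTTTTTT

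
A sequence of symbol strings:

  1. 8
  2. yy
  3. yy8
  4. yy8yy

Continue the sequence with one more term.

Each term (from the third on) is the previous term followed by the one before it: term 3 = yy·8 = yy8.
The next term joins yy8yy and yy8.

yy8yyyy8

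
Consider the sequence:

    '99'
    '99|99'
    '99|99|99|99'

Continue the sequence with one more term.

Every step duplicates the string with '|' between the halves.
Doubling 99|99|99|99 with '|' between the halves:

99|99|99|99|99|99|99|99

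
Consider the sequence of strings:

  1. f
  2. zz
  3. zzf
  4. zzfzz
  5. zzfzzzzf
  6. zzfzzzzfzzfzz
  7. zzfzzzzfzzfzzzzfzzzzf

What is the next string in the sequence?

From term 3 onward, concatenate the last term with the second-to-last: zz·f = zzf, zzf·zz = zzfzz, …
Continuing: zzfzzzzfzzfzzzzfzzzzf · zzfzzzzfzzfzz gives term 8.

zzfzzzzfzzfzzzzfzzzzfzzfzzzzfzzfzz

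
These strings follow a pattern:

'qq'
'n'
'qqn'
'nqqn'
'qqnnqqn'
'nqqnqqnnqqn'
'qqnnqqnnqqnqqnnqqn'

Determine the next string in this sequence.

nqqnqqnnqqnqqnnqqnnqqnqqnnqqn

Each term (from the third on) is the two preceding terms concatenated in order: term 3 = qq·n = qqn.
So term 8 is nqqnqqnnqqn·qqnnqqnnqqnqqnnqqn.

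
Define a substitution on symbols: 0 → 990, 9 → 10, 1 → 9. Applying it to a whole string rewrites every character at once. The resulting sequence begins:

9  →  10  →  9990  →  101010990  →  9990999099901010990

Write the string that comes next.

φ(9990999099901010990) expands symbol-by-symbol to 10 10 10 990 10 10 10 990 10 10 10 990 9 990 9 990 10 10 990; joining the 19 pieces gives the next term.

101010990101010990101010990999099901010990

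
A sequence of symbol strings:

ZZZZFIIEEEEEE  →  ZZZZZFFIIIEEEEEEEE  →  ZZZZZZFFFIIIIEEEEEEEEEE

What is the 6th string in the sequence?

Each string has the form Z^{n+2} F^{n-1} I^{n} E^{2n+2}, where the shown terms are n = 2, 3, 4.
Setting n = 7 gives 9, 6, 7, 16 characters in each block.

ZZZZZZZZZFFFFFFIIIIIIIEEEEEEEEEEEEEEEE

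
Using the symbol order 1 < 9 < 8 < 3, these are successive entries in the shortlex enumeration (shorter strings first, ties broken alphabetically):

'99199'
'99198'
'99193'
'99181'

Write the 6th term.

Stepping forward 2 times from 99181: 99181 → 99189, then the target.

99188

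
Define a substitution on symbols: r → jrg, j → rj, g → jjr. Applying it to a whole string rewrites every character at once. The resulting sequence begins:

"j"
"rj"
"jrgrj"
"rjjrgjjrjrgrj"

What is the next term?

Rewriting the 13 symbols of rjjrgjjrjrgrj one by one yields jrg rj rj jrg jjr rj rj jrg rj jrg jjr jrg rj; concatenated:

jrgrjrjjrgjjrrjrjjrgrjjrgjjrjrgrj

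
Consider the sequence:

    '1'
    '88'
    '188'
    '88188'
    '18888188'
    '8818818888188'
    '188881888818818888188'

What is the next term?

This is a Fibonacci-style word recurrence s(k) = s(k−2)·s(k−1): e.g. 1·88 = 188.
So term 8 is 8818818888188·188881888818818888188.

8818818888188188881888818818888188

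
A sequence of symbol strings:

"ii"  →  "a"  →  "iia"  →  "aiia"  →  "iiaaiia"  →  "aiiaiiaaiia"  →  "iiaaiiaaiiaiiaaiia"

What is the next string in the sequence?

aiiaiiaaiiaiiaaiiaaiiaiiaaiia

From term 3 onward, concatenate the second-to-last term with the last: ii·a = iia, a·iia = aiia, …
The next term joins aiiaiiaaiia and iiaaiiaaiiaiiaaiia.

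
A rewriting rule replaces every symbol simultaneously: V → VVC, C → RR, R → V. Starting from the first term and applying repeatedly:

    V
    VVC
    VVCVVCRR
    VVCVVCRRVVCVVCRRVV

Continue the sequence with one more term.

Rewriting the 18 symbols of VVCVVCRRVVCVVCRRVV one by one yields VVC VVC RR VVC VVC RR V V VVC VVC RR VVC VVC RR V V VVC VVC; concatenated:

VVCVVCRRVVCVVCRRVVVVCVVCRRVVCVVCRRVVVVCVVC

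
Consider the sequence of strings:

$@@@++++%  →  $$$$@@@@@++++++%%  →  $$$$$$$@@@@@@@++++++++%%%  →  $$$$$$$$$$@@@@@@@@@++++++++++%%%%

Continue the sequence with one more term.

The n-th term is 3n-2 $'s then 2n+1 @'s then 2n+2 +'s then n %'s (n = 1, 2, …).
For the next term, n = 5, so the run lengths are 13, 11, 12, 5.

$$$$$$$$$$$$$@@@@@@@@@@@++++++++++++%%%%%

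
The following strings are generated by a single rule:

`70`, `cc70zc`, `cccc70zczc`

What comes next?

s(k+1) = cc·s(k)·zc, so each term gains cc as a prefix and zc as a suffix.
So the next term is cc·cccc70zczc·zc.

cccccc70zczczc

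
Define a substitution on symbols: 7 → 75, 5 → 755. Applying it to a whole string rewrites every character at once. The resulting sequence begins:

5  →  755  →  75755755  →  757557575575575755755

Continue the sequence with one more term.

φ(757557575575575755755) expands symbol-by-symbol to 75 755 75 755 755 75 755 75 755 755 75 755 755 75 755 75 755 755 75 755 755; joining the 21 pieces gives the next term.

7575575755755757557575575575755755757557575575575755755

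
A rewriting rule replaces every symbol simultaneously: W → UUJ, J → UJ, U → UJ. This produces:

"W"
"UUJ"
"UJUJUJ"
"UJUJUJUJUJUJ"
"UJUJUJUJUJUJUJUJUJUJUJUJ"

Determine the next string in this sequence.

φ(UJUJUJUJUJUJUJUJUJUJUJUJ) expands symbol-by-symbol to UJ UJ UJ UJ UJ UJ UJ UJ UJ UJ UJ UJ UJ UJ UJ UJ UJ UJ UJ UJ UJ UJ UJ UJ; joining the 24 pieces gives the next term.

UJUJUJUJUJUJUJUJUJUJUJUJUJUJUJUJUJUJUJUJUJUJUJUJ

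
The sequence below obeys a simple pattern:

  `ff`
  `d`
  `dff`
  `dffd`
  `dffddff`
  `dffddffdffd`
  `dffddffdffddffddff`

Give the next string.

dffddffdffddffddffdffddffdffd

Each term (from the third on) is the previous term followed by the one before it: term 3 = d·ff = dff.
The next term joins dffddffdffddffddff and dffddffdffd.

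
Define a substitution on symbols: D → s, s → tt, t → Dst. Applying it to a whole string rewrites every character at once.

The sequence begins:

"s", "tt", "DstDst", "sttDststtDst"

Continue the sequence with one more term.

ttDstDststtDstttDstDststtDst

Expanding sttDststtDst: s→tt, t→Dst, t→Dst, D→s, s→tt, t→Dst, s→tt, t→Dst, t→Dst, D→s, s→tt, t→Dst. Concatenated: tt Dst Dst s tt Dst tt Dst Dst s tt Dst.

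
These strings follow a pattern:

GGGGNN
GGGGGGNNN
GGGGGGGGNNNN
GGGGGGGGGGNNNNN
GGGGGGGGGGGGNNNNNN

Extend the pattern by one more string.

Term n consists of 2n G's, followed by n N's, where the shown terms are n = 2, 3, 4, 5, 6.
At n = 7 the blocks have lengths 14, 7.

GGGGGGGGGGGGGGNNNNNNN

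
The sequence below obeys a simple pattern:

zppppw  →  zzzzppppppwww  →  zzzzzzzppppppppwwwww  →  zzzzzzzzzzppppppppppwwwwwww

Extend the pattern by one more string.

zzzzzzzzzzzzzppppppppppppwwwwwwwww

The n-th term is 3n-2 z's then 2n+2 p's then 2n-1 w's (n = 1, 2, …).
For the next term, n = 5, so the run lengths are 13, 12, 9.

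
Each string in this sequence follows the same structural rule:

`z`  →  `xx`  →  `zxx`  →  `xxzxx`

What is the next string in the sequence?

Each term (from the third on) is the two preceding terms concatenated in order: term 3 = z·xx = zxx.
The next term joins zxx and xxzxx.

zxxxxzxx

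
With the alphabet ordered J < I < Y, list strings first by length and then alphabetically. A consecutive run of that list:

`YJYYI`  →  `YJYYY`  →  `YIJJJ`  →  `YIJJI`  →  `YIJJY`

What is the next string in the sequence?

YIJIJ

The successor of YIJJY increments the rightmost position that isn't already Y and resets every position after it to J.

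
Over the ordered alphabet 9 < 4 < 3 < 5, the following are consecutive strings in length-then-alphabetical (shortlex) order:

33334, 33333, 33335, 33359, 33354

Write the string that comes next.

Find the rightmost character of 33354 below 5, bump it to the next letter, and reset everything to its right to 9.

33353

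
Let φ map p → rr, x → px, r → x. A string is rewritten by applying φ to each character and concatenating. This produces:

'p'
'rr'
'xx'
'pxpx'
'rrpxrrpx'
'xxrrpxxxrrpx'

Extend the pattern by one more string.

Expanding xxrrpxxxrrpx: x→px, x→px, r→x, r→x, p→rr, x→px, x→px, x→px, r→x, r→x, p→rr, x→px. Concatenated: px px x x rr px px px x x rr px.

pxpxxxrrpxpxpxxxrrpx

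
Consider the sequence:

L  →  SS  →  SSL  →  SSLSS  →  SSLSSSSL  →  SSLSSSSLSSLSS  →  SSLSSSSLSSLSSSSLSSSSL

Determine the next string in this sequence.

SSLSSSSLSSLSSSSLSSSSLSSLSSSSLSSLSS

This is a Fibonacci-style word recurrence s(k) = s(k−1)·s(k−2): e.g. SS·L = SSL.
So term 8 is SSLSSSSLSSLSSSSLSSSSL·SSLSSSSLSSLSS.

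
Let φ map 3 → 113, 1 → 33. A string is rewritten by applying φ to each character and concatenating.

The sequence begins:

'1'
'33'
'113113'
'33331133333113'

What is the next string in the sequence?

11311311311333331131131131131133333113

φ(33331133333113) expands symbol-by-symbol to 113 113 113 113 33 33 113 113 113 113 113 33 33 113; joining the 14 pieces gives the next term.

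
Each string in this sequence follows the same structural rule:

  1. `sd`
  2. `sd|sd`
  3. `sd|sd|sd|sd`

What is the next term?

s(k+1) = s(k)·|·s(k) — each term doubles the last with '|' between the halves.
One more doubling of sd|sd|sd|sd gives the answer.

sd|sd|sd|sd|sd|sd|sd|sd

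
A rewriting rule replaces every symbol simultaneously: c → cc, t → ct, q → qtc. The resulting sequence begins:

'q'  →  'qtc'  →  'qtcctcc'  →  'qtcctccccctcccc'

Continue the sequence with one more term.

qtcctccccctccccccccccctcccccccc

φ(qtcctccccctcccc) expands symbol-by-symbol to qtc ct cc cc ct cc cc cc cc cc ct cc cc cc cc; joining the 15 pieces gives the next term.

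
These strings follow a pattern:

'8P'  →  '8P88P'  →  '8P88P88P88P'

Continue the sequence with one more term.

Every step duplicates the string with '8' between the halves.
Doubling 8P88P88P88P with '8' between the halves:

8P88P88P88P88P88P88P88P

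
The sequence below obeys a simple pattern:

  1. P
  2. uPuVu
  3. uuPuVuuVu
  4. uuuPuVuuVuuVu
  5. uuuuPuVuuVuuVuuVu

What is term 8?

s(k+1) = u·s(k)·uVu, so each term gains u as a prefix and uVu as a suffix.
From uuuuPuVuuVuuVuuVu, 3 further steps: uuuuPuVuuVuuVuuVu → uuuuuPuVuuVuuVuuVuuVu → uuuuuuPuVuuVuuVuuVuuVuuVu → (answer).

uuuuuuuPuVuuVuuVuuVuuVuuVuuVu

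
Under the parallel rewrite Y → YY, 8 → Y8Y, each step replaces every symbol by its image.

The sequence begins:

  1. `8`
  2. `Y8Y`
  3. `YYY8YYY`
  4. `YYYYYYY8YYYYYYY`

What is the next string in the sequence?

φ(YYYYYYY8YYYYYYY) expands symbol-by-symbol to YY YY YY YY YY YY YY Y8Y YY YY YY YY YY YY YY; joining the 15 pieces gives the next term.

YYYYYYYYYYYYYYY8YYYYYYYYYYYYYYY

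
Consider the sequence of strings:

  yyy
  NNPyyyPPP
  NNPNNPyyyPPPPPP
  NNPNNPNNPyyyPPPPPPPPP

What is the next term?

s(k+1) = NNP·s(k)·PPP, so each term gains NNP as a prefix and PPP as a suffix.
Applying this once more to NNPNNPNNPyyyPPPPPPPPP:

NNPNNPNNPNNPyyyPPPPPPPPPPPP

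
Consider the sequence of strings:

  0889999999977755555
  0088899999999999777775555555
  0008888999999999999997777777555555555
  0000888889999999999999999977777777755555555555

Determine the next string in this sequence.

0000088888899999999999999999999777777777775555555555555

Each string has the form 0^{n-1} 8^{n} 9^{3n+2} 7^{2n-1} 5^{2n+1}, where the shown terms are n = 2, 3, 4, 5.
Setting n = 6 gives 5, 6, 20, 11, 13 characters in each block.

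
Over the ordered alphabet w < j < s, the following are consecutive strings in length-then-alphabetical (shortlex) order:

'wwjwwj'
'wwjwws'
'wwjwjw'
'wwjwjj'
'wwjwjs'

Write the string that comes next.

wwjwsw

The successor of wwjwjs increments the rightmost position that isn't already s and resets every position after it to w.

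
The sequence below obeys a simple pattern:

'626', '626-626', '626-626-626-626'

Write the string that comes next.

626-626-626-626-626-626-626-626

Each string is two copies of the previous one joined by '-'.
One more doubling of 626-626-626-626 gives the answer.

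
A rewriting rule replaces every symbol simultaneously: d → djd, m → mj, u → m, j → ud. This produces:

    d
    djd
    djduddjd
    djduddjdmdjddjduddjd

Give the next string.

φ(djduddjdmdjddjduddjd) expands symbol-by-symbol to djd ud djd m djd djd ud djd mj djd ud djd djd ud djd m djd djd ud djd; joining the 20 pieces gives the next term.

djduddjdmdjddjduddjdmjdjduddjddjduddjdmdjddjduddjd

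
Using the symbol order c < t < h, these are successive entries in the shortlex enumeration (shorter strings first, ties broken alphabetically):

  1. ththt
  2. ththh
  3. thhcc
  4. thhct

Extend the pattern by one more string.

thhch

Find the rightmost character of thhct below h, bump it to the next letter, and reset everything to its right to c.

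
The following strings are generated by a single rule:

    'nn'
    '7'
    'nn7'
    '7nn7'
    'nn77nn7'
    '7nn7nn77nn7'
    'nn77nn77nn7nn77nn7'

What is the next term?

This is a Fibonacci-style word recurrence s(k) = s(k−2)·s(k−1): e.g. nn·7 = nn7.
So term 8 is 7nn7nn77nn7·nn77nn77nn7nn77nn7.

7nn7nn77nn7nn77nn77nn7nn77nn7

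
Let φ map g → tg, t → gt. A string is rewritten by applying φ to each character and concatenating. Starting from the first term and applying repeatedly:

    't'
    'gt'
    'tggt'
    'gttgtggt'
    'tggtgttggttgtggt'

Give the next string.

gttgtggttggtgttgtggtgttggttgtggt

Replace each of the 16 characters of tggtgttggttgtggt in place — gt tg tg gt tg gt gt tg tg gt gt tg gt tg tg gt — and concatenate.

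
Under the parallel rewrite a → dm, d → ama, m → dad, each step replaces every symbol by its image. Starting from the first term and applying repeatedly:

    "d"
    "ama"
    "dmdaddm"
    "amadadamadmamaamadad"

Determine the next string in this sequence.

φ(amadadamadmamaamadad) expands symbol-by-symbol to dm dad dm ama dm ama dm dad dm ama dad dm dad dm dm dad dm ama dm ama; joining the 20 pieces gives the next term.

dmdaddmamadmamadmdaddmamadaddmdaddmdmdaddmamadmama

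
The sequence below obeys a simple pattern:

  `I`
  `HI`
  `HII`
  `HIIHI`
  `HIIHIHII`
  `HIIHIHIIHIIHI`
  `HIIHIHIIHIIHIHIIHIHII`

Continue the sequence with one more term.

This is a Fibonacci-style word recurrence s(k) = s(k−1)·s(k−2): e.g. HI·I = HII.
So term 8 is HIIHIHIIHIIHIHIIHIHII·HIIHIHIIHIIHI.

HIIHIHIIHIIHIHIIHIHIIHIIHIHIIHIIHI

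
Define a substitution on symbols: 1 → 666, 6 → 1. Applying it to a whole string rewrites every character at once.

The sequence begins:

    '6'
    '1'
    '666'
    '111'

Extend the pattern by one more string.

Expanding 111: 1→666, 1→666, 1→666. Concatenated: 666 666 666.

666666666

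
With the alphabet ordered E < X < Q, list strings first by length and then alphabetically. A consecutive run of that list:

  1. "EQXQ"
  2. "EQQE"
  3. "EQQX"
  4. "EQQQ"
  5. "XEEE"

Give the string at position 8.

XEXE

Stepping forward 3 times from XEEE: XEEE → XEEX → XEEQ, then the target.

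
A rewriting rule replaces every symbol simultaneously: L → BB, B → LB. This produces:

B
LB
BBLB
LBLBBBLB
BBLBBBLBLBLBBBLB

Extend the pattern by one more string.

LBLBBBLBLBLBBBLBBBLBBBLBLBLBBBLB

Applying the rule to each of the 16 symbols of BBLBBBLBLBLBBBLB gives the pieces LB LB BB LB LB LB BB LB BB LB BB LB LB LB BB LB, which concatenate to the answer.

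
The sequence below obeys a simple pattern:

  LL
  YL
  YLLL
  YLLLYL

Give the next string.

From term 3 onward, concatenate the last term with the second-to-last: YL·LL = YLLL, YLLL·YL = YLLLYL, …
Continuing: YLLLYL · YLLL gives term 5.

YLLLYLYLLL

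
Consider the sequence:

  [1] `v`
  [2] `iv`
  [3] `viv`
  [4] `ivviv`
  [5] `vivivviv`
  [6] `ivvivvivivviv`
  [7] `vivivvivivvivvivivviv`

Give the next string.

This is a Fibonacci-style word recurrence s(k) = s(k−2)·s(k−1): e.g. v·iv = viv.
So term 8 is ivvivvivivviv·vivivvivivvivvivivviv.

ivvivvivivvivvivivvivivvivvivivviv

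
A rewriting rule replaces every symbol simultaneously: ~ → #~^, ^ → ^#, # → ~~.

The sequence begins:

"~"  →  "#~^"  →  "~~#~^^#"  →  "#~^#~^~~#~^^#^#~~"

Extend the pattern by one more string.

~~#~^^#~~#~^^##~^#~^~~#~^^#^#~~^#~~#~^#~^

φ(#~^#~^~~#~^^#^#~~) expands symbol-by-symbol to ~~ #~^ ^# ~~ #~^ ^# #~^ #~^ ~~ #~^ ^# ^# ~~ ^# ~~ #~^ #~^; joining the 17 pieces gives the next term.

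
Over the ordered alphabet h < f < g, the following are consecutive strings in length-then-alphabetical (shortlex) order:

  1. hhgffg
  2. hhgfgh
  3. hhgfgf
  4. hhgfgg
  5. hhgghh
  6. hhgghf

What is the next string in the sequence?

The successor of hhgghf increments the rightmost position that isn't already g and resets every position after it to h.

hhgghg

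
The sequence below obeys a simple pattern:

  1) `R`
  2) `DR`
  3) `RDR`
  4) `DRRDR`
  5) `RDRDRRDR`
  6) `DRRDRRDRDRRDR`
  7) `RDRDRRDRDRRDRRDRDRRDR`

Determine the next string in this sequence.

From term 3 onward, concatenate the second-to-last term with the last: R·DR = RDR, DR·RDR = DRRDR, …
Continuing: DRRDRRDRDRRDR · RDRDRRDRDRRDRRDRDRRDR gives term 8.

DRRDRRDRDRRDRRDRDRRDRDRRDRRDRDRRDR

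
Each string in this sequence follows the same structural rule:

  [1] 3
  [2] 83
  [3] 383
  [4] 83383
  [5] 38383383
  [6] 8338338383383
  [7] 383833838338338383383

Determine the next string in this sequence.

8338338383383383833838338338383383

From term 3 onward, concatenate the second-to-last term with the last: 3·83 = 383, 83·383 = 83383, …
The next term joins 8338338383383 and 383833838338338383383.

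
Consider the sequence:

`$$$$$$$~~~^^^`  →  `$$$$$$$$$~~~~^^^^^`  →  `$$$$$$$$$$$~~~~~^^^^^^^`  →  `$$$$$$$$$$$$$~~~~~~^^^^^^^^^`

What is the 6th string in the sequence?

Each string has the form $^{2n+3} ~^{n+1} ^^{2n-1}, where the shown terms are n = 2, 3, 4, 5.
For term 6, n = 7, so the run lengths are 17, 8, 13.

$$$$$$$$$$$$$$$$$~~~~~~~~^^^^^^^^^^^^^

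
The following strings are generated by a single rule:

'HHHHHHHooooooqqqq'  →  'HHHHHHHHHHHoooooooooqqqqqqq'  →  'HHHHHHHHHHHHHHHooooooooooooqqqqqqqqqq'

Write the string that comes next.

HHHHHHHHHHHHHHHHHHHoooooooooooooooqqqqqqqqqqqqq

Each string has the form H^{4n+3} o^{3n+3} q^{3n+1} (n = 1, 2, …).
Setting n = 4 gives 19, 15, 13 characters in each block.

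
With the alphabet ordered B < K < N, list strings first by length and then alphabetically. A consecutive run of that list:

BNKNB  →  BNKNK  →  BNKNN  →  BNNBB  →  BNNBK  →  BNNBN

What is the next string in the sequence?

The successor of BNNBN increments the rightmost position that isn't already N and resets every position after it to B.

BNNKB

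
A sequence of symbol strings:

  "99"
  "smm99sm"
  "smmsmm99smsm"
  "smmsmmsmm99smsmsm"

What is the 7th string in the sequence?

smmsmmsmmsmmsmmsmm99smsmsmsmsmsm

Every step adds smm to the front and sm to the end of the previous string.
From smmsmmsmm99smsmsm, 3 further steps: smmsmmsmm99smsmsm → smmsmmsmmsmm99smsmsmsm → smmsmmsmmsmmsmm99smsmsmsmsm → (answer).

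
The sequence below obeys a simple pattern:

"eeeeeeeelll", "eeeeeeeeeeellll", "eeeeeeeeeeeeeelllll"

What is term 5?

Each string has the form e^{3n-1} l^{n}, where the shown terms are n = 3, 4, 5.
At n = 7 the blocks have lengths 20, 7.

eeeeeeeeeeeeeeeeeeeelllllll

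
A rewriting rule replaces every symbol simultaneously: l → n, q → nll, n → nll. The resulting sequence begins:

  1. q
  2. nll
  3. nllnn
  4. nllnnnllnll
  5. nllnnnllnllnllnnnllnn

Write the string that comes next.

Rewriting the 21 symbols of nllnnnllnllnllnnnllnn one by one yields nll n n nll nll nll n n nll n n nll n n nll nll nll n n nll nll; concatenated:

nllnnnllnllnllnnnllnnnllnnnllnllnllnnnllnll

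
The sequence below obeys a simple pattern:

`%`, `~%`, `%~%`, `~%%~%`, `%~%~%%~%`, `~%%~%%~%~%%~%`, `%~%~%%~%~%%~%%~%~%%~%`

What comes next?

~%%~%%~%~%%~%%~%~%%~%~%%~%%~%~%%~%

Each term (from the third on) is the two preceding terms concatenated in order: term 3 = %·~% = %~%.
So term 8 is ~%%~%%~%~%%~%·%~%~%%~%~%%~%%~%~%%~%.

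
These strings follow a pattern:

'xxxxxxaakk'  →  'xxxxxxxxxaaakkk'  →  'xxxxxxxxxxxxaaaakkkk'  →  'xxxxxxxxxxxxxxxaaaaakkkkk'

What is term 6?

Reading off run lengths: x runs 6, 9, 12, 15; a runs 2, 3, 4, 5; k runs 2, 3, 4, 5 — each is linear in n, where the shown terms are n = 2, 3, 4, 5.
For term 6, n = 7, so the run lengths are 21, 7, 7.

xxxxxxxxxxxxxxxxxxxxxaaaaaaakkkkkkk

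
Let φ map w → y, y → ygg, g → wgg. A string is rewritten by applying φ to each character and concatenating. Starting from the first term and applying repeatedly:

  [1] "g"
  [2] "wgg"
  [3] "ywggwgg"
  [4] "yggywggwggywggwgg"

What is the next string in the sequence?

yggwggwggyggywggwggywggwggyggywggwggywggwgg

Replace each of the 17 characters of yggywggwggywggwgg in place — ygg wgg wgg ygg y wgg wgg y wgg wgg ygg y wgg wgg y wgg wgg — and concatenate.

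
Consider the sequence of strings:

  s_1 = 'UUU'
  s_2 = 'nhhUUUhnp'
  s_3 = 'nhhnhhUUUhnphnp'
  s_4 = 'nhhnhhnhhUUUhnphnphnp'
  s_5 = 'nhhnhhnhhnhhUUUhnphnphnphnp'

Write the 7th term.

nhhnhhnhhnhhnhhnhhUUUhnphnphnphnphnphnp

Each term wraps the previous one in nhh on the left and hnp on the right.
From nhhnhhnhhnhhUUUhnphnphnphnp, 2 further steps: nhhnhhnhhnhhUUUhnphnphnphnp → nhhnhhnhhnhhnhhUUUhnphnphnphnphnp → (answer).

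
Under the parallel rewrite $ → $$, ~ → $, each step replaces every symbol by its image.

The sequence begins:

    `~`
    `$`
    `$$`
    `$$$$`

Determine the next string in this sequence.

$$$$$$$$

Expanding $$$$: $→$$, $→$$, $→$$, $→$$. Concatenated: $$ $$ $$ $$.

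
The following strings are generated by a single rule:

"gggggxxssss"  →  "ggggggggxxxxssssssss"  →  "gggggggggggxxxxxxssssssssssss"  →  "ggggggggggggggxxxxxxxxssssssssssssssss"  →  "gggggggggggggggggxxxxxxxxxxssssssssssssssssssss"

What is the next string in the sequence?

Each string has the form g^{3n+2} x^{2n} s^{4n} (n = 1, 2, …).
Setting n = 6 gives 20, 12, 24 characters in each block.

ggggggggggggggggggggxxxxxxxxxxxxssssssssssssssssssssssss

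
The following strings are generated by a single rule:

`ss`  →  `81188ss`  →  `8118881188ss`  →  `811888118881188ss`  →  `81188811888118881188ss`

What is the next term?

The strings grow by a fixed prefix 81188 each time.
One more step from 81188811888118881188ss gives the answer.

8118881188811888118881188ss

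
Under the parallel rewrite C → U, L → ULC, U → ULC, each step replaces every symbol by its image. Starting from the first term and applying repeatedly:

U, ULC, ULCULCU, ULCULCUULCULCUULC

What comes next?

ULCULCUULCULCUULCULCULCUULCULCUULCULCULCU

Applying the rule to each of the 17 symbols of ULCULCUULCULCUULC gives the pieces ULC ULC U ULC ULC U ULC ULC ULC U ULC ULC U ULC ULC ULC U, which concatenate to the answer.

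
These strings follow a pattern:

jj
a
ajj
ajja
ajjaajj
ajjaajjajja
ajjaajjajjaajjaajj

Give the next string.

ajjaajjajjaajjaajjajjaajjajja

This is a Fibonacci-style word recurrence s(k) = s(k−1)·s(k−2): e.g. a·jj = ajj.
Continuing: ajjaajjajjaajjaajj · ajjaajjajja gives term 8.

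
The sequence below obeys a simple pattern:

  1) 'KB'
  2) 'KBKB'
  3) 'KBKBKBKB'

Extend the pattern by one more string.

Every step duplicates the string.
So the next term is two copies of KBKBKBKB.

KBKBKBKBKBKBKBKB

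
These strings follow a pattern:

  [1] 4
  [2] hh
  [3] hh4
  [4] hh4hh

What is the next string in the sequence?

hh4hhhh4

From term 3 onward, concatenate the last term with the second-to-last: hh·4 = hh4, hh4·hh = hh4hh, …
So term 5 is hh4hh·hh4.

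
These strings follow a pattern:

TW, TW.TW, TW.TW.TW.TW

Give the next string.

Each string is two copies of the previous one joined by '.'.
Doubling TW.TW.TW.TW with '.' between the halves:

TW.TW.TW.TW.TW.TW.TW.TW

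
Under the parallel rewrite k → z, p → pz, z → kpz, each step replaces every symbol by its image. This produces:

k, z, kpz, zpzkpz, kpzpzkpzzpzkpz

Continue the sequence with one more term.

Replace each of the 14 characters of kpzpzkpzzpzkpz in place — z pz kpz pz kpz z pz kpz kpz pz kpz z pz kpz — and concatenate.

zpzkpzpzkpzzpzkpzkpzpzkpzzpzkpz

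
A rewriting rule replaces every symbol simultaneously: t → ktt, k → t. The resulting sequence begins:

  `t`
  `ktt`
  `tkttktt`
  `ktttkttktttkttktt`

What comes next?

Rewriting the 17 symbols of ktttkttktttkttktt one by one yields t ktt ktt ktt t ktt ktt t ktt ktt ktt t ktt ktt t ktt ktt; concatenated:

tkttkttktttkttktttkttkttktttkttktttkttktt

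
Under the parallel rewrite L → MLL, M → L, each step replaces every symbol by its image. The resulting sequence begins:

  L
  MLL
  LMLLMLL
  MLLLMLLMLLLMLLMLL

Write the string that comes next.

LMLLMLLMLLLMLLMLLLMLLMLLMLLLMLLMLLLMLLMLL

Applying the rule to each of the 17 symbols of MLLLMLLMLLLMLLMLL gives the pieces L MLL MLL MLL L MLL MLL L MLL MLL MLL L MLL MLL L MLL MLL, which concatenate to the answer.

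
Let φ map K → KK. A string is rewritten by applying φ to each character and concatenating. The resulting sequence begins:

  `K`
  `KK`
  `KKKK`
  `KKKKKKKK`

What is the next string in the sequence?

KKKKKKKKKKKKKKKK

Rewriting each symbol of KKKKKKKK: K→KK, K→KK, K→KK, K→KK, K→KK, K→KK, K→KK, K→KK, which concatenates to KK KK KK KK KK KK KK KK.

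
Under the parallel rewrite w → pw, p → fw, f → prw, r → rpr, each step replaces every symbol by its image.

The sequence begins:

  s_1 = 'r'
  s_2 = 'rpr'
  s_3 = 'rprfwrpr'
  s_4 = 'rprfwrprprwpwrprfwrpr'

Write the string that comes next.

rprfwrprprwpwrprfwrprfwrprpwfwpwrprfwrprprwpwrprfwrpr

Applying the rule to each of the 21 symbols of rprfwrprprwpwrprfwrpr gives the pieces rpr fw rpr prw pw rpr fw rpr fw rpr pw fw pw rpr fw rpr prw pw rpr fw rpr, which concatenate to the answer.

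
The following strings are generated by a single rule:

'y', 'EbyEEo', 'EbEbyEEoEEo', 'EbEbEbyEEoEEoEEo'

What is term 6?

EbEbEbEbEbyEEoEEoEEoEEoEEo

s(k+1) = Eb·s(k)·EEo, so each term gains Eb as a prefix and EEo as a suffix.
From EbEbEbyEEoEEoEEo, 2 further steps: EbEbEbyEEoEEoEEo → EbEbEbEbyEEoEEoEEoEEo → (answer).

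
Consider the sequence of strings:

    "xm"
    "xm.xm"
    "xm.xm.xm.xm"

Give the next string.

xm.xm.xm.xm.xm.xm.xm.xm

Every step duplicates the string with '.' between the halves.
So the next term is two copies of xm.xm.xm.xm with '.' between the halves.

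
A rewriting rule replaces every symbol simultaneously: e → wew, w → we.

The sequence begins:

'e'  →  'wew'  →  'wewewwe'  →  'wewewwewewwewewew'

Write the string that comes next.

wewewwewewwewewewwewewwewewewwewewwewewwe

Replace each of the 17 characters of wewewwewewwewewew in place — we wew we wew we we wew we wew we we wew we wew we wew we — and concatenate.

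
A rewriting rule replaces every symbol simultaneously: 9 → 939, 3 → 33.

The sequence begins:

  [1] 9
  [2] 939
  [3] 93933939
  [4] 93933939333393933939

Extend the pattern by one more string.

Rewriting the 20 symbols of 93933939333393933939 one by one yields 939 33 939 33 33 939 33 939 33 33 33 33 939 33 939 33 33 939 33 939; concatenated:

939339393333939339393333333393933939333393933939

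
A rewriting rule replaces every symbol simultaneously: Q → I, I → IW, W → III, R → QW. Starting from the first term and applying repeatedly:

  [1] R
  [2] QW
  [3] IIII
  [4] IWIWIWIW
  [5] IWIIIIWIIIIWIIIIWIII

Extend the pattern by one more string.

IWIIIIWIWIWIWIIIIWIWIWIWIIIIWIWIWIWIIIIWIWIW

φ(IWIIIIWIIIIWIIIIWIII) expands symbol-by-symbol to IW III IW IW IW IW III IW IW IW IW III IW IW IW IW III IW IW IW; joining the 20 pieces gives the next term.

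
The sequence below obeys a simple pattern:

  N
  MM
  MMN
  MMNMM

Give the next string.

MMNMMMMN

Each term (from the third on) is the previous term followed by the one before it: term 3 = MM·N = MMN.
Continuing: MMNMM · MMN gives term 5.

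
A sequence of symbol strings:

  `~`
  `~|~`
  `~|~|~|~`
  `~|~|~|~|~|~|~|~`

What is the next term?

Every step duplicates the string with '|' between the halves.
Doubling ~|~|~|~|~|~|~|~ with '|' between the halves:

~|~|~|~|~|~|~|~|~|~|~|~|~|~|~|~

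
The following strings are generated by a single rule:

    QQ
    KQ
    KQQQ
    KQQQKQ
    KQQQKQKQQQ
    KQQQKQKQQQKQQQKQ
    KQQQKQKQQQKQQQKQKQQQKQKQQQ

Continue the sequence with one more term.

Each term (from the third on) is the previous term followed by the one before it: term 3 = KQ·QQ = KQQQ.
The next term joins KQQQKQKQQQKQQQKQKQQQKQKQQQ and KQQQKQKQQQKQQQKQ.

KQQQKQKQQQKQQQKQKQQQKQKQQQKQQQKQKQQQKQQQKQ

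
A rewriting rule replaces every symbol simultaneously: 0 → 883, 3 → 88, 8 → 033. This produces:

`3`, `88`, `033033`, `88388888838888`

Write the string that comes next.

Applying the rule to each of the 14 symbols of 88388888838888 gives the pieces 033 033 88 033 033 033 033 033 033 88 033 033 033 033, which concatenate to the answer.

0330338803303303303303303388033033033033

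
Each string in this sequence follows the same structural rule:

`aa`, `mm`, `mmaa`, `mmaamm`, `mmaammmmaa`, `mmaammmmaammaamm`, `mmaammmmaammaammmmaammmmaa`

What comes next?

mmaammmmaammaammmmaammmmaammaammmmaammaamm

From term 3 onward, concatenate the last term with the second-to-last: mm·aa = mmaa, mmaa·mm = mmaamm, …
Continuing: mmaammmmaammaammmmaammmmaa · mmaammmmaammaamm gives term 8.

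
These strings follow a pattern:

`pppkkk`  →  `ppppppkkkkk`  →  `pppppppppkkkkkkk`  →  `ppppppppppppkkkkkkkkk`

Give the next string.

The n-th term is 3n p's then 2n+1 k's (n = 1, 2, …).
For the next term, n = 5, so the run lengths are 15, 11.

pppppppppppppppkkkkkkkkkkk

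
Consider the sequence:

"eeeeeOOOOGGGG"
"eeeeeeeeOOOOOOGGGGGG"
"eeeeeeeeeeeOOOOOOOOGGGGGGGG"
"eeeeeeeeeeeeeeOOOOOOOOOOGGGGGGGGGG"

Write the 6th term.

eeeeeeeeeeeeeeeeeeeeOOOOOOOOOOOOOOGGGGGGGGGGGGGG

The n-th term is 3n-1 e's then 2n O's then 2n G's, where the shown terms are n = 2, 3, 4, 5.
At n = 7 the blocks have lengths 20, 14, 14.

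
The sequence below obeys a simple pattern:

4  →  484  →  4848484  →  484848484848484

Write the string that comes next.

4848484848484848484848484848484

Every step duplicates the string with '8' between the halves.
One more doubling of 484848484848484 gives the answer.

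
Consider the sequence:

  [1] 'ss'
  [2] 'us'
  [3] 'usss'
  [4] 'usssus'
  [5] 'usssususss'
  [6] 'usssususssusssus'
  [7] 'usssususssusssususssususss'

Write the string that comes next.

Each term (from the third on) is the previous term followed by the one before it: term 3 = us·ss = usss.
Continuing: usssususssusssususssususss · usssususssusssus gives term 8.

usssususssusssususssususssusssususssusssus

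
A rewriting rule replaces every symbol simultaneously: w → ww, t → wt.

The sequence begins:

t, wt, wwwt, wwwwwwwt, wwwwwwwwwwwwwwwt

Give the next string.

Rewriting the 16 symbols of wwwwwwwwwwwwwwwt one by one yields ww ww ww ww ww ww ww ww ww ww ww ww ww ww ww wt; concatenated:

wwwwwwwwwwwwwwwwwwwwwwwwwwwwwwwt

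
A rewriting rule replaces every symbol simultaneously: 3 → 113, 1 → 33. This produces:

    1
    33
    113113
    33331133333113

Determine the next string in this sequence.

11311311311333331131131131131133333113

Replace each of the 14 characters of 33331133333113 in place — 113 113 113 113 33 33 113 113 113 113 113 33 33 113 — and concatenate.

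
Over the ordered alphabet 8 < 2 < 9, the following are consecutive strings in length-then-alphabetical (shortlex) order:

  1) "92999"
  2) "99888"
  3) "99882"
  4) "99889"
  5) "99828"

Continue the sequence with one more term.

99822

Find the rightmost character of 99828 below 9, bump it to the next letter, and reset everything to its right to 8.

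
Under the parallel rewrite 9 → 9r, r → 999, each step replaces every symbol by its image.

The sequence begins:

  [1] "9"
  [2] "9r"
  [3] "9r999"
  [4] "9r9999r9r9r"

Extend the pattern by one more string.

Apply φ to 9r9999r9r9r symbol by symbol: 9→9r, r→999, 9→9r, 9→9r, 9→9r, 9→9r, r→999, 9→9r, r→999, 9→9r, r→999; joined: 9r 999 9r 9r 9r 9r 999 9r 999 9r 999.

9r9999r9r9r9r9999r9999r999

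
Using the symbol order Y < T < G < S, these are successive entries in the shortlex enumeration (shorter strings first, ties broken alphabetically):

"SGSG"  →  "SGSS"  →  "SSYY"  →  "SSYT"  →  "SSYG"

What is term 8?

SSTT

Stepping forward 3 times from SSYG: SSYG → SSYS → SSTY, then the target.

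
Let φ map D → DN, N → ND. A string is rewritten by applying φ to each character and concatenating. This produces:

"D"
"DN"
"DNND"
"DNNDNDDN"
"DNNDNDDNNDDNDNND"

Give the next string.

DNNDNDDNNDDNDNNDNDDNDNNDDNNDNDDN

Replace each of the 16 characters of DNNDNDDNNDDNDNND in place — DN ND ND DN ND DN DN ND ND DN DN ND DN ND ND DN — and concatenate.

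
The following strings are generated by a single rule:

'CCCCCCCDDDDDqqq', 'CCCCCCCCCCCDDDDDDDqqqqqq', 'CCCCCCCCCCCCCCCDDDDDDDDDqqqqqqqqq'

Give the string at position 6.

CCCCCCCCCCCCCCCCCCCCCCCCCCCDDDDDDDDDDDDDDDqqqqqqqqqqqqqqqqqq

The n-th term is 4n+3 C's then 2n+3 D's then 3n q's (n = 1, 2, …).
At n = 6 the blocks have lengths 27, 15, 18.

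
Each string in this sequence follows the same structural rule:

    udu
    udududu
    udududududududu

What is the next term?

Every step duplicates the string with 'd' between the halves.
Doubling udududududududu with 'd' between the halves:

udududududududududududududududu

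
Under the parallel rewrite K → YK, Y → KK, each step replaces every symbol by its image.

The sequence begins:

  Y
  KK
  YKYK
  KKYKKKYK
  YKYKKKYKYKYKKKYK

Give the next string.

Rewriting the 16 symbols of YKYKKKYKYKYKKKYK one by one yields KK YK KK YK YK YK KK YK KK YK KK YK YK YK KK YK; concatenated:

KKYKKKYKYKYKKKYKKKYKKKYKYKYKKKYK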